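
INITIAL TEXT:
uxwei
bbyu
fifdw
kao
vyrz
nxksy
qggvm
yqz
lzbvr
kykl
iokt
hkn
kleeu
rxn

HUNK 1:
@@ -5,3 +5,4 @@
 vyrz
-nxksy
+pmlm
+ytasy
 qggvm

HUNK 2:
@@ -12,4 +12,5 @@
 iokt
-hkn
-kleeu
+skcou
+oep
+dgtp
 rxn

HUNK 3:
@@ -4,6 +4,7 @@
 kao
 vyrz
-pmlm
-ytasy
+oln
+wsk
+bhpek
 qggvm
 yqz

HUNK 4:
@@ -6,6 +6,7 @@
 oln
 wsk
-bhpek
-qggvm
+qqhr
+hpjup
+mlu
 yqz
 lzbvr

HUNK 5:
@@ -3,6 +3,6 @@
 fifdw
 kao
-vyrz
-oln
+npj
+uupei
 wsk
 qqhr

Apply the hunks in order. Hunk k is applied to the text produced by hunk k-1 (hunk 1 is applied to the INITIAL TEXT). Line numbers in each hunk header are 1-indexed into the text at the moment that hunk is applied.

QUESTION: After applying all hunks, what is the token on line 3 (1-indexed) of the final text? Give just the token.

Answer: fifdw

Derivation:
Hunk 1: at line 5 remove [nxksy] add [pmlm,ytasy] -> 15 lines: uxwei bbyu fifdw kao vyrz pmlm ytasy qggvm yqz lzbvr kykl iokt hkn kleeu rxn
Hunk 2: at line 12 remove [hkn,kleeu] add [skcou,oep,dgtp] -> 16 lines: uxwei bbyu fifdw kao vyrz pmlm ytasy qggvm yqz lzbvr kykl iokt skcou oep dgtp rxn
Hunk 3: at line 4 remove [pmlm,ytasy] add [oln,wsk,bhpek] -> 17 lines: uxwei bbyu fifdw kao vyrz oln wsk bhpek qggvm yqz lzbvr kykl iokt skcou oep dgtp rxn
Hunk 4: at line 6 remove [bhpek,qggvm] add [qqhr,hpjup,mlu] -> 18 lines: uxwei bbyu fifdw kao vyrz oln wsk qqhr hpjup mlu yqz lzbvr kykl iokt skcou oep dgtp rxn
Hunk 5: at line 3 remove [vyrz,oln] add [npj,uupei] -> 18 lines: uxwei bbyu fifdw kao npj uupei wsk qqhr hpjup mlu yqz lzbvr kykl iokt skcou oep dgtp rxn
Final line 3: fifdw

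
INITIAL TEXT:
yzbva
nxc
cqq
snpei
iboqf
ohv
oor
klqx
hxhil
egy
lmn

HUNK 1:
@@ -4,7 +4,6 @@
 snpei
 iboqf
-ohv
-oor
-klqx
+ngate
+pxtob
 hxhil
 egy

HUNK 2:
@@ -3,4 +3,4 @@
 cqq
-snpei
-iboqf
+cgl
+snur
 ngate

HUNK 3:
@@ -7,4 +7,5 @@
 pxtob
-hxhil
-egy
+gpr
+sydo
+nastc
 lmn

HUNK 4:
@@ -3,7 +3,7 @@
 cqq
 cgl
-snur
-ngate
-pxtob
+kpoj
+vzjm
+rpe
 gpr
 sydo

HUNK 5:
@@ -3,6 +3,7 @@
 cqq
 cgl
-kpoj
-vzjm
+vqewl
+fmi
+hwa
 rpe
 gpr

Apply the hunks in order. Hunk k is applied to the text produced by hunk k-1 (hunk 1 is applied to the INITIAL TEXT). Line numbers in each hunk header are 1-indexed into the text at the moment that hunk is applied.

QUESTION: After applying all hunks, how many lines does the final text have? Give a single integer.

Answer: 12

Derivation:
Hunk 1: at line 4 remove [ohv,oor,klqx] add [ngate,pxtob] -> 10 lines: yzbva nxc cqq snpei iboqf ngate pxtob hxhil egy lmn
Hunk 2: at line 3 remove [snpei,iboqf] add [cgl,snur] -> 10 lines: yzbva nxc cqq cgl snur ngate pxtob hxhil egy lmn
Hunk 3: at line 7 remove [hxhil,egy] add [gpr,sydo,nastc] -> 11 lines: yzbva nxc cqq cgl snur ngate pxtob gpr sydo nastc lmn
Hunk 4: at line 3 remove [snur,ngate,pxtob] add [kpoj,vzjm,rpe] -> 11 lines: yzbva nxc cqq cgl kpoj vzjm rpe gpr sydo nastc lmn
Hunk 5: at line 3 remove [kpoj,vzjm] add [vqewl,fmi,hwa] -> 12 lines: yzbva nxc cqq cgl vqewl fmi hwa rpe gpr sydo nastc lmn
Final line count: 12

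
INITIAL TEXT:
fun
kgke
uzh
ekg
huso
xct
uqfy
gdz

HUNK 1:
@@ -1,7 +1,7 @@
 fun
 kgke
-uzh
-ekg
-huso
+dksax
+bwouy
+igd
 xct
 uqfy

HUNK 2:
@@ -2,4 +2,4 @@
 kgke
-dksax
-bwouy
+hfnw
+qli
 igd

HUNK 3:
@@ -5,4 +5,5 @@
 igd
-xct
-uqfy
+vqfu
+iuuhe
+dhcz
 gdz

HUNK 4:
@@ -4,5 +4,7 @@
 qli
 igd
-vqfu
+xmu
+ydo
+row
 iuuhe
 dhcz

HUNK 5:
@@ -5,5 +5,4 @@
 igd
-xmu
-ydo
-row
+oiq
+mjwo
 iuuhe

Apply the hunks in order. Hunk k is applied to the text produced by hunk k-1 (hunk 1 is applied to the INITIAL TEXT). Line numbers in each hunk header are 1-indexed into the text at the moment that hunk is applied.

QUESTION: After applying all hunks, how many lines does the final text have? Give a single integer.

Answer: 10

Derivation:
Hunk 1: at line 1 remove [uzh,ekg,huso] add [dksax,bwouy,igd] -> 8 lines: fun kgke dksax bwouy igd xct uqfy gdz
Hunk 2: at line 2 remove [dksax,bwouy] add [hfnw,qli] -> 8 lines: fun kgke hfnw qli igd xct uqfy gdz
Hunk 3: at line 5 remove [xct,uqfy] add [vqfu,iuuhe,dhcz] -> 9 lines: fun kgke hfnw qli igd vqfu iuuhe dhcz gdz
Hunk 4: at line 4 remove [vqfu] add [xmu,ydo,row] -> 11 lines: fun kgke hfnw qli igd xmu ydo row iuuhe dhcz gdz
Hunk 5: at line 5 remove [xmu,ydo,row] add [oiq,mjwo] -> 10 lines: fun kgke hfnw qli igd oiq mjwo iuuhe dhcz gdz
Final line count: 10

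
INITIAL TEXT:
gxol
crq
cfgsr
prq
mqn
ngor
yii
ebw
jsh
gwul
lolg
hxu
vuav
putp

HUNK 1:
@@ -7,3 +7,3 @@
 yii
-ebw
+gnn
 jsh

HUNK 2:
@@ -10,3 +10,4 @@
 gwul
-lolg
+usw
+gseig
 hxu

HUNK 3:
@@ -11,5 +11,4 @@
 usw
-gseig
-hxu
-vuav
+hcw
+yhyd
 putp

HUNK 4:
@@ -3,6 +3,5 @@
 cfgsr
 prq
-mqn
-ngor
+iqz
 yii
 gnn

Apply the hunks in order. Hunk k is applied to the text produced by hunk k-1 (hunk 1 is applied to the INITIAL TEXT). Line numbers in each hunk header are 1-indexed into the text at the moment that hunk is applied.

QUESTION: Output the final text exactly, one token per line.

Hunk 1: at line 7 remove [ebw] add [gnn] -> 14 lines: gxol crq cfgsr prq mqn ngor yii gnn jsh gwul lolg hxu vuav putp
Hunk 2: at line 10 remove [lolg] add [usw,gseig] -> 15 lines: gxol crq cfgsr prq mqn ngor yii gnn jsh gwul usw gseig hxu vuav putp
Hunk 3: at line 11 remove [gseig,hxu,vuav] add [hcw,yhyd] -> 14 lines: gxol crq cfgsr prq mqn ngor yii gnn jsh gwul usw hcw yhyd putp
Hunk 4: at line 3 remove [mqn,ngor] add [iqz] -> 13 lines: gxol crq cfgsr prq iqz yii gnn jsh gwul usw hcw yhyd putp

Answer: gxol
crq
cfgsr
prq
iqz
yii
gnn
jsh
gwul
usw
hcw
yhyd
putp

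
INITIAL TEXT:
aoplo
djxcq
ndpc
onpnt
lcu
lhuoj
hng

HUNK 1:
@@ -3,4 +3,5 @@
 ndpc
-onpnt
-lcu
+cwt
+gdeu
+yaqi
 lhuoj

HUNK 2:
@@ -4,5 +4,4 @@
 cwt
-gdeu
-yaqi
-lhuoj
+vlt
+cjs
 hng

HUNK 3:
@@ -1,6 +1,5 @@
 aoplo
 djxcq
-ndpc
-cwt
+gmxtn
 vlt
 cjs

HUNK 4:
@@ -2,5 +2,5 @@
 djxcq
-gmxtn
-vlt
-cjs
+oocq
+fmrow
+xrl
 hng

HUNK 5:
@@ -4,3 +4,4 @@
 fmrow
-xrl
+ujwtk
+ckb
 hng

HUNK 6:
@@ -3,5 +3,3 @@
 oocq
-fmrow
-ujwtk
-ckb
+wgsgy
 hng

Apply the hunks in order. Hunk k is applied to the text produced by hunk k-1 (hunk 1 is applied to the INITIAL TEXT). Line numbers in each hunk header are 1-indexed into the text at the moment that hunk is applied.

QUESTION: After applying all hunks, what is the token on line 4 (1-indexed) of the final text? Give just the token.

Hunk 1: at line 3 remove [onpnt,lcu] add [cwt,gdeu,yaqi] -> 8 lines: aoplo djxcq ndpc cwt gdeu yaqi lhuoj hng
Hunk 2: at line 4 remove [gdeu,yaqi,lhuoj] add [vlt,cjs] -> 7 lines: aoplo djxcq ndpc cwt vlt cjs hng
Hunk 3: at line 1 remove [ndpc,cwt] add [gmxtn] -> 6 lines: aoplo djxcq gmxtn vlt cjs hng
Hunk 4: at line 2 remove [gmxtn,vlt,cjs] add [oocq,fmrow,xrl] -> 6 lines: aoplo djxcq oocq fmrow xrl hng
Hunk 5: at line 4 remove [xrl] add [ujwtk,ckb] -> 7 lines: aoplo djxcq oocq fmrow ujwtk ckb hng
Hunk 6: at line 3 remove [fmrow,ujwtk,ckb] add [wgsgy] -> 5 lines: aoplo djxcq oocq wgsgy hng
Final line 4: wgsgy

Answer: wgsgy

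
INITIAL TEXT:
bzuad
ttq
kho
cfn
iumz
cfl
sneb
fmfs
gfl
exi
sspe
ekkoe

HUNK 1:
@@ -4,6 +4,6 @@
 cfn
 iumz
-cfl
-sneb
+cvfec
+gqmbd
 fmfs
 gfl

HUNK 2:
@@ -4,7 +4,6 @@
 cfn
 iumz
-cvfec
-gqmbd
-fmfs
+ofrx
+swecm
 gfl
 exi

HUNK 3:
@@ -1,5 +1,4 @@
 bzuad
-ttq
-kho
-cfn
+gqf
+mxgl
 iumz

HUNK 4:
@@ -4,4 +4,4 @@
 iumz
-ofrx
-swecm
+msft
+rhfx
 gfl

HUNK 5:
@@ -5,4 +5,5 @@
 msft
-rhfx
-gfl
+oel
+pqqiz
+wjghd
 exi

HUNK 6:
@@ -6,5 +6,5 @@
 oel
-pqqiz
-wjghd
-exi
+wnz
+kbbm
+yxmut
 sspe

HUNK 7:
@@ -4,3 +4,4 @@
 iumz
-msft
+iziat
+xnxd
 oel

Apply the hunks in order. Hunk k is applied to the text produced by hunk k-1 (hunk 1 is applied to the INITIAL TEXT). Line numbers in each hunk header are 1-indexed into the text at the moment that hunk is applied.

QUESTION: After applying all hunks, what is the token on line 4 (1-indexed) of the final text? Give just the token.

Hunk 1: at line 4 remove [cfl,sneb] add [cvfec,gqmbd] -> 12 lines: bzuad ttq kho cfn iumz cvfec gqmbd fmfs gfl exi sspe ekkoe
Hunk 2: at line 4 remove [cvfec,gqmbd,fmfs] add [ofrx,swecm] -> 11 lines: bzuad ttq kho cfn iumz ofrx swecm gfl exi sspe ekkoe
Hunk 3: at line 1 remove [ttq,kho,cfn] add [gqf,mxgl] -> 10 lines: bzuad gqf mxgl iumz ofrx swecm gfl exi sspe ekkoe
Hunk 4: at line 4 remove [ofrx,swecm] add [msft,rhfx] -> 10 lines: bzuad gqf mxgl iumz msft rhfx gfl exi sspe ekkoe
Hunk 5: at line 5 remove [rhfx,gfl] add [oel,pqqiz,wjghd] -> 11 lines: bzuad gqf mxgl iumz msft oel pqqiz wjghd exi sspe ekkoe
Hunk 6: at line 6 remove [pqqiz,wjghd,exi] add [wnz,kbbm,yxmut] -> 11 lines: bzuad gqf mxgl iumz msft oel wnz kbbm yxmut sspe ekkoe
Hunk 7: at line 4 remove [msft] add [iziat,xnxd] -> 12 lines: bzuad gqf mxgl iumz iziat xnxd oel wnz kbbm yxmut sspe ekkoe
Final line 4: iumz

Answer: iumz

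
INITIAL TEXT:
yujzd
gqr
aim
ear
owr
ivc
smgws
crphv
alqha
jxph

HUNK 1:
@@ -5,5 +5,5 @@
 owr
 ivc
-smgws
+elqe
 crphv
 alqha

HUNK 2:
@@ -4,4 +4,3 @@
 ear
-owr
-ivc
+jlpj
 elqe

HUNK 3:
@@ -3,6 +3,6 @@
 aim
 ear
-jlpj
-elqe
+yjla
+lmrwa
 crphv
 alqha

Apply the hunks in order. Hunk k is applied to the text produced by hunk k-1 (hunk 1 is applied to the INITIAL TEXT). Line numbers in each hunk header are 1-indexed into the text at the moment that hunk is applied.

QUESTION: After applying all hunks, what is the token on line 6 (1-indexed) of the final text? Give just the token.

Hunk 1: at line 5 remove [smgws] add [elqe] -> 10 lines: yujzd gqr aim ear owr ivc elqe crphv alqha jxph
Hunk 2: at line 4 remove [owr,ivc] add [jlpj] -> 9 lines: yujzd gqr aim ear jlpj elqe crphv alqha jxph
Hunk 3: at line 3 remove [jlpj,elqe] add [yjla,lmrwa] -> 9 lines: yujzd gqr aim ear yjla lmrwa crphv alqha jxph
Final line 6: lmrwa

Answer: lmrwa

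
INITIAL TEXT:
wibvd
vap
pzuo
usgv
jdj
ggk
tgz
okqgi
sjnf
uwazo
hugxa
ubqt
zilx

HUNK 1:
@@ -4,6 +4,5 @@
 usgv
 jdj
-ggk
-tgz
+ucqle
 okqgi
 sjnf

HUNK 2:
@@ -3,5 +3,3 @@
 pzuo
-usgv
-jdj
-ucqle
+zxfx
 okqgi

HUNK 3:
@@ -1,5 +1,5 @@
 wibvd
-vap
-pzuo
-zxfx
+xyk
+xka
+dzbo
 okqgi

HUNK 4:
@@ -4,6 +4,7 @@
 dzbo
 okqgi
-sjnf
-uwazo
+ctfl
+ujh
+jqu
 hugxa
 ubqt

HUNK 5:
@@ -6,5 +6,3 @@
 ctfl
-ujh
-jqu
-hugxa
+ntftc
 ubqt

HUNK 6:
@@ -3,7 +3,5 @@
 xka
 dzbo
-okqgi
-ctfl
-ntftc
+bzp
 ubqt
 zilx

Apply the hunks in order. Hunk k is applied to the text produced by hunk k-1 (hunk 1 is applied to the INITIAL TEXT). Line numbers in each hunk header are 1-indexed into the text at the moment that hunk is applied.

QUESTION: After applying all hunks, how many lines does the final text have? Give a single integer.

Hunk 1: at line 4 remove [ggk,tgz] add [ucqle] -> 12 lines: wibvd vap pzuo usgv jdj ucqle okqgi sjnf uwazo hugxa ubqt zilx
Hunk 2: at line 3 remove [usgv,jdj,ucqle] add [zxfx] -> 10 lines: wibvd vap pzuo zxfx okqgi sjnf uwazo hugxa ubqt zilx
Hunk 3: at line 1 remove [vap,pzuo,zxfx] add [xyk,xka,dzbo] -> 10 lines: wibvd xyk xka dzbo okqgi sjnf uwazo hugxa ubqt zilx
Hunk 4: at line 4 remove [sjnf,uwazo] add [ctfl,ujh,jqu] -> 11 lines: wibvd xyk xka dzbo okqgi ctfl ujh jqu hugxa ubqt zilx
Hunk 5: at line 6 remove [ujh,jqu,hugxa] add [ntftc] -> 9 lines: wibvd xyk xka dzbo okqgi ctfl ntftc ubqt zilx
Hunk 6: at line 3 remove [okqgi,ctfl,ntftc] add [bzp] -> 7 lines: wibvd xyk xka dzbo bzp ubqt zilx
Final line count: 7

Answer: 7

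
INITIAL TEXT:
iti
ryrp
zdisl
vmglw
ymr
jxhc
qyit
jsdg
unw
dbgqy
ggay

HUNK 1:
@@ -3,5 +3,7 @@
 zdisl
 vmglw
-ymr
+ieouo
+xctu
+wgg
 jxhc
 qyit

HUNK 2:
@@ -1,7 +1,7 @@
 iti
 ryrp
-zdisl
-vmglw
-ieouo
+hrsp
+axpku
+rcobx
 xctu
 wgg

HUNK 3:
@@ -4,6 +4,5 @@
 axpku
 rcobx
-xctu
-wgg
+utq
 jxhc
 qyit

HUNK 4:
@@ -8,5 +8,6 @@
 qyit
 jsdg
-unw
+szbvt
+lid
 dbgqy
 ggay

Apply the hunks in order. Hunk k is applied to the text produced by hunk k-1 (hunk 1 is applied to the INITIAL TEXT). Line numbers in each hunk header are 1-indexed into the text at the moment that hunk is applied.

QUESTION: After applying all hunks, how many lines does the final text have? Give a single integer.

Hunk 1: at line 3 remove [ymr] add [ieouo,xctu,wgg] -> 13 lines: iti ryrp zdisl vmglw ieouo xctu wgg jxhc qyit jsdg unw dbgqy ggay
Hunk 2: at line 1 remove [zdisl,vmglw,ieouo] add [hrsp,axpku,rcobx] -> 13 lines: iti ryrp hrsp axpku rcobx xctu wgg jxhc qyit jsdg unw dbgqy ggay
Hunk 3: at line 4 remove [xctu,wgg] add [utq] -> 12 lines: iti ryrp hrsp axpku rcobx utq jxhc qyit jsdg unw dbgqy ggay
Hunk 4: at line 8 remove [unw] add [szbvt,lid] -> 13 lines: iti ryrp hrsp axpku rcobx utq jxhc qyit jsdg szbvt lid dbgqy ggay
Final line count: 13

Answer: 13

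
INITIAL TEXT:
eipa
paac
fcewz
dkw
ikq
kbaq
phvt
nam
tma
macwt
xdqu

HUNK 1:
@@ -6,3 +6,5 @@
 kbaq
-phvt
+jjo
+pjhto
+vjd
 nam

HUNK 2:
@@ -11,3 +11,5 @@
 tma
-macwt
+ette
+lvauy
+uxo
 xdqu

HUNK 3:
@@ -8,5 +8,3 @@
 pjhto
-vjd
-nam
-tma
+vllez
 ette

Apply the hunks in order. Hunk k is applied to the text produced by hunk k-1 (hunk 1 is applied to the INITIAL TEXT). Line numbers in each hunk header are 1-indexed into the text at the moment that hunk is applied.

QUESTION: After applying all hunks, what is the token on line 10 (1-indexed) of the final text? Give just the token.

Answer: ette

Derivation:
Hunk 1: at line 6 remove [phvt] add [jjo,pjhto,vjd] -> 13 lines: eipa paac fcewz dkw ikq kbaq jjo pjhto vjd nam tma macwt xdqu
Hunk 2: at line 11 remove [macwt] add [ette,lvauy,uxo] -> 15 lines: eipa paac fcewz dkw ikq kbaq jjo pjhto vjd nam tma ette lvauy uxo xdqu
Hunk 3: at line 8 remove [vjd,nam,tma] add [vllez] -> 13 lines: eipa paac fcewz dkw ikq kbaq jjo pjhto vllez ette lvauy uxo xdqu
Final line 10: ette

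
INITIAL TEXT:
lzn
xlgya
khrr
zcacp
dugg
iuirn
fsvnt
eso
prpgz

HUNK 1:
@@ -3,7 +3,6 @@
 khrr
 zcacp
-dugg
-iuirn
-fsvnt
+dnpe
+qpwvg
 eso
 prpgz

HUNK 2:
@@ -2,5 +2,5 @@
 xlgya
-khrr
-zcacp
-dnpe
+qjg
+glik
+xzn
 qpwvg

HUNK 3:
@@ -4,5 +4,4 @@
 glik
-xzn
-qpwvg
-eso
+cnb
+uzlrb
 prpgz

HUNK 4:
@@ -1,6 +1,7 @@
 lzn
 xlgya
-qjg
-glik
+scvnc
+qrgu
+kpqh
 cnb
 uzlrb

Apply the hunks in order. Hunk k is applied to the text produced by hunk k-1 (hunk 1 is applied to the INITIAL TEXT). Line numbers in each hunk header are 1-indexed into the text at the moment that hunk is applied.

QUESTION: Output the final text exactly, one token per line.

Answer: lzn
xlgya
scvnc
qrgu
kpqh
cnb
uzlrb
prpgz

Derivation:
Hunk 1: at line 3 remove [dugg,iuirn,fsvnt] add [dnpe,qpwvg] -> 8 lines: lzn xlgya khrr zcacp dnpe qpwvg eso prpgz
Hunk 2: at line 2 remove [khrr,zcacp,dnpe] add [qjg,glik,xzn] -> 8 lines: lzn xlgya qjg glik xzn qpwvg eso prpgz
Hunk 3: at line 4 remove [xzn,qpwvg,eso] add [cnb,uzlrb] -> 7 lines: lzn xlgya qjg glik cnb uzlrb prpgz
Hunk 4: at line 1 remove [qjg,glik] add [scvnc,qrgu,kpqh] -> 8 lines: lzn xlgya scvnc qrgu kpqh cnb uzlrb prpgz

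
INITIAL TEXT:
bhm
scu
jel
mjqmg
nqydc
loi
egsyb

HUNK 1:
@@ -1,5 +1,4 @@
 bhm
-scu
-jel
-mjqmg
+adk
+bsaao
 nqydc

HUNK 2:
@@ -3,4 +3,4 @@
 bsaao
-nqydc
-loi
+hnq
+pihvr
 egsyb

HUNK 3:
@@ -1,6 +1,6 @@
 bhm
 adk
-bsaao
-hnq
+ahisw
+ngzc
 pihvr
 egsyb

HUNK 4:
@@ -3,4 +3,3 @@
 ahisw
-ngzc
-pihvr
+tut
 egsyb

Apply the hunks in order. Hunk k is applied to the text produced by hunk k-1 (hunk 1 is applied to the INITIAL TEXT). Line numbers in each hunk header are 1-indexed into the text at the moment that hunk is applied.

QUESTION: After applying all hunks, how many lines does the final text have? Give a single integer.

Hunk 1: at line 1 remove [scu,jel,mjqmg] add [adk,bsaao] -> 6 lines: bhm adk bsaao nqydc loi egsyb
Hunk 2: at line 3 remove [nqydc,loi] add [hnq,pihvr] -> 6 lines: bhm adk bsaao hnq pihvr egsyb
Hunk 3: at line 1 remove [bsaao,hnq] add [ahisw,ngzc] -> 6 lines: bhm adk ahisw ngzc pihvr egsyb
Hunk 4: at line 3 remove [ngzc,pihvr] add [tut] -> 5 lines: bhm adk ahisw tut egsyb
Final line count: 5

Answer: 5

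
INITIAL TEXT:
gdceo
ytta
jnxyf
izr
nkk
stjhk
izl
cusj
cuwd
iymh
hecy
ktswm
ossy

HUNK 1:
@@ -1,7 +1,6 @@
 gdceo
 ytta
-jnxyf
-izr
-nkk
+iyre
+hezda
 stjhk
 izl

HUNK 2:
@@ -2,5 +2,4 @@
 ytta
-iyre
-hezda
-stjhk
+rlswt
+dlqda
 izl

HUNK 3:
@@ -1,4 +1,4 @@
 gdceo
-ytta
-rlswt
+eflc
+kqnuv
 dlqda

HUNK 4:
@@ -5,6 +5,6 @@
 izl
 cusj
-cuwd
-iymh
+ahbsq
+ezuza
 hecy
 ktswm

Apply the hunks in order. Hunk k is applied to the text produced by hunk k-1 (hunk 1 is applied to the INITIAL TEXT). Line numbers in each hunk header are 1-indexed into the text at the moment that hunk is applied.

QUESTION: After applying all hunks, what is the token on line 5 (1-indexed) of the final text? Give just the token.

Hunk 1: at line 1 remove [jnxyf,izr,nkk] add [iyre,hezda] -> 12 lines: gdceo ytta iyre hezda stjhk izl cusj cuwd iymh hecy ktswm ossy
Hunk 2: at line 2 remove [iyre,hezda,stjhk] add [rlswt,dlqda] -> 11 lines: gdceo ytta rlswt dlqda izl cusj cuwd iymh hecy ktswm ossy
Hunk 3: at line 1 remove [ytta,rlswt] add [eflc,kqnuv] -> 11 lines: gdceo eflc kqnuv dlqda izl cusj cuwd iymh hecy ktswm ossy
Hunk 4: at line 5 remove [cuwd,iymh] add [ahbsq,ezuza] -> 11 lines: gdceo eflc kqnuv dlqda izl cusj ahbsq ezuza hecy ktswm ossy
Final line 5: izl

Answer: izl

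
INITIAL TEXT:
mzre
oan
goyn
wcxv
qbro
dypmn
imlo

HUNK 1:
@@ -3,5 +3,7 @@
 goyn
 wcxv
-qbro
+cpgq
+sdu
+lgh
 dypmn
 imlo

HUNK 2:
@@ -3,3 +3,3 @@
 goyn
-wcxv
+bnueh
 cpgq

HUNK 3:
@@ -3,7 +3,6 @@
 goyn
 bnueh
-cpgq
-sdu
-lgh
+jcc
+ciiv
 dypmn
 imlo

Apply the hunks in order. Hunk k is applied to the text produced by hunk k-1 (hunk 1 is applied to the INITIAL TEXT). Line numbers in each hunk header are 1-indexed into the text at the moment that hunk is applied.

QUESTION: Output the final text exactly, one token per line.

Hunk 1: at line 3 remove [qbro] add [cpgq,sdu,lgh] -> 9 lines: mzre oan goyn wcxv cpgq sdu lgh dypmn imlo
Hunk 2: at line 3 remove [wcxv] add [bnueh] -> 9 lines: mzre oan goyn bnueh cpgq sdu lgh dypmn imlo
Hunk 3: at line 3 remove [cpgq,sdu,lgh] add [jcc,ciiv] -> 8 lines: mzre oan goyn bnueh jcc ciiv dypmn imlo

Answer: mzre
oan
goyn
bnueh
jcc
ciiv
dypmn
imlo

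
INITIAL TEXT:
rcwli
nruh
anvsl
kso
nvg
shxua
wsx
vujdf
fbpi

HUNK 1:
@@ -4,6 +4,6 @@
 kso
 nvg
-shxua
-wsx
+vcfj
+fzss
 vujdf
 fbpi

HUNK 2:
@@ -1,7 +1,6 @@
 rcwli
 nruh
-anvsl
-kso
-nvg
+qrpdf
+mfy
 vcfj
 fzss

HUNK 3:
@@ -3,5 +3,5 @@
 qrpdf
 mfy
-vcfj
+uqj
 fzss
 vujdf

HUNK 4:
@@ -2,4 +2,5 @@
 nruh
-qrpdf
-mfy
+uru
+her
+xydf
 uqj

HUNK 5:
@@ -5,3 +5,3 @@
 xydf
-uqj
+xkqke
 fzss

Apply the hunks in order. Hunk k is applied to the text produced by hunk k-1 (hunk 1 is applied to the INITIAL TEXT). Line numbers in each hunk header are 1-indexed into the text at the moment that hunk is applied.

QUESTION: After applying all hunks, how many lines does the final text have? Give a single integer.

Hunk 1: at line 4 remove [shxua,wsx] add [vcfj,fzss] -> 9 lines: rcwli nruh anvsl kso nvg vcfj fzss vujdf fbpi
Hunk 2: at line 1 remove [anvsl,kso,nvg] add [qrpdf,mfy] -> 8 lines: rcwli nruh qrpdf mfy vcfj fzss vujdf fbpi
Hunk 3: at line 3 remove [vcfj] add [uqj] -> 8 lines: rcwli nruh qrpdf mfy uqj fzss vujdf fbpi
Hunk 4: at line 2 remove [qrpdf,mfy] add [uru,her,xydf] -> 9 lines: rcwli nruh uru her xydf uqj fzss vujdf fbpi
Hunk 5: at line 5 remove [uqj] add [xkqke] -> 9 lines: rcwli nruh uru her xydf xkqke fzss vujdf fbpi
Final line count: 9

Answer: 9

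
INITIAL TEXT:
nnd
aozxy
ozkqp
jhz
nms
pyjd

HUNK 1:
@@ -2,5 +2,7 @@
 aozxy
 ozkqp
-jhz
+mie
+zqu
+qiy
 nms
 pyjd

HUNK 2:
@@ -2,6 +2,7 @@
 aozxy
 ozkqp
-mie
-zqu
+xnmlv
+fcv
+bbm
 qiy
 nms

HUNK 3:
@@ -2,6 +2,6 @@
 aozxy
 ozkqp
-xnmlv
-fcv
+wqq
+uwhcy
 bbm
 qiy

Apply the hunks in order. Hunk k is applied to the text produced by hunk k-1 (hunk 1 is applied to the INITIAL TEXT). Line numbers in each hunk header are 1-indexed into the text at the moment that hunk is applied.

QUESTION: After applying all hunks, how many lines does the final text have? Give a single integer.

Answer: 9

Derivation:
Hunk 1: at line 2 remove [jhz] add [mie,zqu,qiy] -> 8 lines: nnd aozxy ozkqp mie zqu qiy nms pyjd
Hunk 2: at line 2 remove [mie,zqu] add [xnmlv,fcv,bbm] -> 9 lines: nnd aozxy ozkqp xnmlv fcv bbm qiy nms pyjd
Hunk 3: at line 2 remove [xnmlv,fcv] add [wqq,uwhcy] -> 9 lines: nnd aozxy ozkqp wqq uwhcy bbm qiy nms pyjd
Final line count: 9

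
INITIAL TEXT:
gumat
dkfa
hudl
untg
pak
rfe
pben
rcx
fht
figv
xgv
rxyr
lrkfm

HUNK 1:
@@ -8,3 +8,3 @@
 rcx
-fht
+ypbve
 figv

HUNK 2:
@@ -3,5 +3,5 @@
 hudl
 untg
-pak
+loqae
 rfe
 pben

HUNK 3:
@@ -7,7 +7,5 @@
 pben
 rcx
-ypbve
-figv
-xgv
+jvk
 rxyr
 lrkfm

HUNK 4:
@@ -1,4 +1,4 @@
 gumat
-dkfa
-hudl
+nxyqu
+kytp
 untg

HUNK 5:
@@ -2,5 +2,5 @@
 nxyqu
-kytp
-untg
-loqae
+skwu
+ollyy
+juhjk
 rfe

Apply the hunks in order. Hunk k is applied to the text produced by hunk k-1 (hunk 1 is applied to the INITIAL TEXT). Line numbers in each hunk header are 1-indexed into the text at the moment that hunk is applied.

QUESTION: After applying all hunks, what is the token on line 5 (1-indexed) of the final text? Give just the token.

Hunk 1: at line 8 remove [fht] add [ypbve] -> 13 lines: gumat dkfa hudl untg pak rfe pben rcx ypbve figv xgv rxyr lrkfm
Hunk 2: at line 3 remove [pak] add [loqae] -> 13 lines: gumat dkfa hudl untg loqae rfe pben rcx ypbve figv xgv rxyr lrkfm
Hunk 3: at line 7 remove [ypbve,figv,xgv] add [jvk] -> 11 lines: gumat dkfa hudl untg loqae rfe pben rcx jvk rxyr lrkfm
Hunk 4: at line 1 remove [dkfa,hudl] add [nxyqu,kytp] -> 11 lines: gumat nxyqu kytp untg loqae rfe pben rcx jvk rxyr lrkfm
Hunk 5: at line 2 remove [kytp,untg,loqae] add [skwu,ollyy,juhjk] -> 11 lines: gumat nxyqu skwu ollyy juhjk rfe pben rcx jvk rxyr lrkfm
Final line 5: juhjk

Answer: juhjk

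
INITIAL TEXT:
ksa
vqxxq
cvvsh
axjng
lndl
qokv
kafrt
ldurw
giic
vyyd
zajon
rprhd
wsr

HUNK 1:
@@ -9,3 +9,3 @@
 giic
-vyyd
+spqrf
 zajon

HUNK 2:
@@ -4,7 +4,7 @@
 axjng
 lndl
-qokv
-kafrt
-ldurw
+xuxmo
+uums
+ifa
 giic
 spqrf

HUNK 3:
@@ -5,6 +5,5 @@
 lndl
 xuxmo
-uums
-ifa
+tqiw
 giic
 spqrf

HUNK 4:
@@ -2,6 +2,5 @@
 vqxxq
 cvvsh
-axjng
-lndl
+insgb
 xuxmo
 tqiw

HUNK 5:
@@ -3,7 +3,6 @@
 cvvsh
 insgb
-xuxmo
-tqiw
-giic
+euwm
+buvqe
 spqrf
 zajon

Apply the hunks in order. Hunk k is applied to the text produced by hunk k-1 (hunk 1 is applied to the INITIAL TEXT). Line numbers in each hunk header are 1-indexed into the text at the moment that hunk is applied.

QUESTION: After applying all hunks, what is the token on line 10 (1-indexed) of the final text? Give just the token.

Answer: wsr

Derivation:
Hunk 1: at line 9 remove [vyyd] add [spqrf] -> 13 lines: ksa vqxxq cvvsh axjng lndl qokv kafrt ldurw giic spqrf zajon rprhd wsr
Hunk 2: at line 4 remove [qokv,kafrt,ldurw] add [xuxmo,uums,ifa] -> 13 lines: ksa vqxxq cvvsh axjng lndl xuxmo uums ifa giic spqrf zajon rprhd wsr
Hunk 3: at line 5 remove [uums,ifa] add [tqiw] -> 12 lines: ksa vqxxq cvvsh axjng lndl xuxmo tqiw giic spqrf zajon rprhd wsr
Hunk 4: at line 2 remove [axjng,lndl] add [insgb] -> 11 lines: ksa vqxxq cvvsh insgb xuxmo tqiw giic spqrf zajon rprhd wsr
Hunk 5: at line 3 remove [xuxmo,tqiw,giic] add [euwm,buvqe] -> 10 lines: ksa vqxxq cvvsh insgb euwm buvqe spqrf zajon rprhd wsr
Final line 10: wsr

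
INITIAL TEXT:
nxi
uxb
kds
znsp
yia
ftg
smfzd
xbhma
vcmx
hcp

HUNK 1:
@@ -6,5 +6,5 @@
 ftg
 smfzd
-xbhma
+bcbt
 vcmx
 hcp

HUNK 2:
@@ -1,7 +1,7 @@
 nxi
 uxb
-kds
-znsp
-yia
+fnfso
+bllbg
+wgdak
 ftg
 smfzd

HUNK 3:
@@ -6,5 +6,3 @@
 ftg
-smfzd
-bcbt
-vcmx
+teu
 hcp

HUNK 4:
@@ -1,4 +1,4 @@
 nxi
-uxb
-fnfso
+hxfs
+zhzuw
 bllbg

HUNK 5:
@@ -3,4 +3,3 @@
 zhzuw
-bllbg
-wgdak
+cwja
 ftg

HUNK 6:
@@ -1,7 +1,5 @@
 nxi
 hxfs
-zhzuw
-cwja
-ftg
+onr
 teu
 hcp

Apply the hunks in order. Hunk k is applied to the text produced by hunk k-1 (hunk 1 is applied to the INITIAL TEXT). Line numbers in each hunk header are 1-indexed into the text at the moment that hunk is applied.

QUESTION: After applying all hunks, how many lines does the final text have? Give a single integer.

Answer: 5

Derivation:
Hunk 1: at line 6 remove [xbhma] add [bcbt] -> 10 lines: nxi uxb kds znsp yia ftg smfzd bcbt vcmx hcp
Hunk 2: at line 1 remove [kds,znsp,yia] add [fnfso,bllbg,wgdak] -> 10 lines: nxi uxb fnfso bllbg wgdak ftg smfzd bcbt vcmx hcp
Hunk 3: at line 6 remove [smfzd,bcbt,vcmx] add [teu] -> 8 lines: nxi uxb fnfso bllbg wgdak ftg teu hcp
Hunk 4: at line 1 remove [uxb,fnfso] add [hxfs,zhzuw] -> 8 lines: nxi hxfs zhzuw bllbg wgdak ftg teu hcp
Hunk 5: at line 3 remove [bllbg,wgdak] add [cwja] -> 7 lines: nxi hxfs zhzuw cwja ftg teu hcp
Hunk 6: at line 1 remove [zhzuw,cwja,ftg] add [onr] -> 5 lines: nxi hxfs onr teu hcp
Final line count: 5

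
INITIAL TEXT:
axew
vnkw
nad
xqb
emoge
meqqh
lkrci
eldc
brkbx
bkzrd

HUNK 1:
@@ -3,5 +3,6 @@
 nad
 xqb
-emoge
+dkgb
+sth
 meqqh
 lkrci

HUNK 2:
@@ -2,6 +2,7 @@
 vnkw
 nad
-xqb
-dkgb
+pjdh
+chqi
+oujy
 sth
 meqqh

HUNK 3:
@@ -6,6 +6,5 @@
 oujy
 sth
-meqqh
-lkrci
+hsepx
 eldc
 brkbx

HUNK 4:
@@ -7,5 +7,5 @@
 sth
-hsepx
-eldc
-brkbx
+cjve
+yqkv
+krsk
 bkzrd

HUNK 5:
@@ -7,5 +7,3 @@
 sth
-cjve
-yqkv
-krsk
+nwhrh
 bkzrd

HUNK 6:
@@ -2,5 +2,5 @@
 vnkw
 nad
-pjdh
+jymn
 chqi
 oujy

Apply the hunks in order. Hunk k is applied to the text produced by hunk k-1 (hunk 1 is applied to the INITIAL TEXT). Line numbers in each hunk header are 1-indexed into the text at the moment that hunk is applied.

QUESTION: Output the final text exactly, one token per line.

Answer: axew
vnkw
nad
jymn
chqi
oujy
sth
nwhrh
bkzrd

Derivation:
Hunk 1: at line 3 remove [emoge] add [dkgb,sth] -> 11 lines: axew vnkw nad xqb dkgb sth meqqh lkrci eldc brkbx bkzrd
Hunk 2: at line 2 remove [xqb,dkgb] add [pjdh,chqi,oujy] -> 12 lines: axew vnkw nad pjdh chqi oujy sth meqqh lkrci eldc brkbx bkzrd
Hunk 3: at line 6 remove [meqqh,lkrci] add [hsepx] -> 11 lines: axew vnkw nad pjdh chqi oujy sth hsepx eldc brkbx bkzrd
Hunk 4: at line 7 remove [hsepx,eldc,brkbx] add [cjve,yqkv,krsk] -> 11 lines: axew vnkw nad pjdh chqi oujy sth cjve yqkv krsk bkzrd
Hunk 5: at line 7 remove [cjve,yqkv,krsk] add [nwhrh] -> 9 lines: axew vnkw nad pjdh chqi oujy sth nwhrh bkzrd
Hunk 6: at line 2 remove [pjdh] add [jymn] -> 9 lines: axew vnkw nad jymn chqi oujy sth nwhrh bkzrd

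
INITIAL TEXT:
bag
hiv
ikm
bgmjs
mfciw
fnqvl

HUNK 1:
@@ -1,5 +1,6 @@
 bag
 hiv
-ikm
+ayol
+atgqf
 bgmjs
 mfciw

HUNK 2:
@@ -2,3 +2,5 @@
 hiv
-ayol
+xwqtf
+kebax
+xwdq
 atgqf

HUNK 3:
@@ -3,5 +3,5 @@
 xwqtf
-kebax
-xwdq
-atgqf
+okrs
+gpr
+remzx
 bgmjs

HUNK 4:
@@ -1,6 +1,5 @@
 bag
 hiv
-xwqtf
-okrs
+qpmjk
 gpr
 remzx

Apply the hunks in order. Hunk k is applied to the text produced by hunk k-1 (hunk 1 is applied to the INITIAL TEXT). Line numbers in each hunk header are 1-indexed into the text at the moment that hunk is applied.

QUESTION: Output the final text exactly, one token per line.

Hunk 1: at line 1 remove [ikm] add [ayol,atgqf] -> 7 lines: bag hiv ayol atgqf bgmjs mfciw fnqvl
Hunk 2: at line 2 remove [ayol] add [xwqtf,kebax,xwdq] -> 9 lines: bag hiv xwqtf kebax xwdq atgqf bgmjs mfciw fnqvl
Hunk 3: at line 3 remove [kebax,xwdq,atgqf] add [okrs,gpr,remzx] -> 9 lines: bag hiv xwqtf okrs gpr remzx bgmjs mfciw fnqvl
Hunk 4: at line 1 remove [xwqtf,okrs] add [qpmjk] -> 8 lines: bag hiv qpmjk gpr remzx bgmjs mfciw fnqvl

Answer: bag
hiv
qpmjk
gpr
remzx
bgmjs
mfciw
fnqvl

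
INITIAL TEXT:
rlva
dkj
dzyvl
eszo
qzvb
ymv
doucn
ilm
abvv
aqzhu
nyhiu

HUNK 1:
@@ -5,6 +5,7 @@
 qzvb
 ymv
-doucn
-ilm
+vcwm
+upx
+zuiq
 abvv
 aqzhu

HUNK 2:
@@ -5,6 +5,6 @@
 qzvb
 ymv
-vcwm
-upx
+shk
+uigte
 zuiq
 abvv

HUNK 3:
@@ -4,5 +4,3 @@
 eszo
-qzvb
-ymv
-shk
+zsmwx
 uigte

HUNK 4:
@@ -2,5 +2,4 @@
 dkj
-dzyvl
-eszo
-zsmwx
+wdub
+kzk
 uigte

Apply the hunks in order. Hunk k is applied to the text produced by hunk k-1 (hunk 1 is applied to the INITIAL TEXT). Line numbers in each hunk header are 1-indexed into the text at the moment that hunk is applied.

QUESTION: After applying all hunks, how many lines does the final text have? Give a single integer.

Answer: 9

Derivation:
Hunk 1: at line 5 remove [doucn,ilm] add [vcwm,upx,zuiq] -> 12 lines: rlva dkj dzyvl eszo qzvb ymv vcwm upx zuiq abvv aqzhu nyhiu
Hunk 2: at line 5 remove [vcwm,upx] add [shk,uigte] -> 12 lines: rlva dkj dzyvl eszo qzvb ymv shk uigte zuiq abvv aqzhu nyhiu
Hunk 3: at line 4 remove [qzvb,ymv,shk] add [zsmwx] -> 10 lines: rlva dkj dzyvl eszo zsmwx uigte zuiq abvv aqzhu nyhiu
Hunk 4: at line 2 remove [dzyvl,eszo,zsmwx] add [wdub,kzk] -> 9 lines: rlva dkj wdub kzk uigte zuiq abvv aqzhu nyhiu
Final line count: 9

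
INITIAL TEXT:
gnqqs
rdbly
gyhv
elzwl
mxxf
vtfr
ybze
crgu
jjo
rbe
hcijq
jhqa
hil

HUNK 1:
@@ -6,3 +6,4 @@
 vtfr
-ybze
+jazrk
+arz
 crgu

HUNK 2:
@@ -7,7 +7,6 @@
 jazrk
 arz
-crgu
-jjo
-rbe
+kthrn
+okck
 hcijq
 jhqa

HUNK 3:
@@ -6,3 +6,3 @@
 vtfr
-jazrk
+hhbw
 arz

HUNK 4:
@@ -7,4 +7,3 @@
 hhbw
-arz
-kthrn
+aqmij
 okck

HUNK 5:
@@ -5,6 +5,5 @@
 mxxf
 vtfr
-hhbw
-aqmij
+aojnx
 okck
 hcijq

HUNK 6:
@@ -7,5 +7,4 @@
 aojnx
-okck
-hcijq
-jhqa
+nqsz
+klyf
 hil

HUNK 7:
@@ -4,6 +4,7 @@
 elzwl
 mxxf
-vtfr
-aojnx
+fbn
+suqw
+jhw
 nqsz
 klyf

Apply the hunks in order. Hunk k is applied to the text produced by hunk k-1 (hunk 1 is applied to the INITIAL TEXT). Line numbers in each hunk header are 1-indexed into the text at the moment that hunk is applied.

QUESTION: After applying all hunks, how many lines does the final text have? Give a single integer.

Hunk 1: at line 6 remove [ybze] add [jazrk,arz] -> 14 lines: gnqqs rdbly gyhv elzwl mxxf vtfr jazrk arz crgu jjo rbe hcijq jhqa hil
Hunk 2: at line 7 remove [crgu,jjo,rbe] add [kthrn,okck] -> 13 lines: gnqqs rdbly gyhv elzwl mxxf vtfr jazrk arz kthrn okck hcijq jhqa hil
Hunk 3: at line 6 remove [jazrk] add [hhbw] -> 13 lines: gnqqs rdbly gyhv elzwl mxxf vtfr hhbw arz kthrn okck hcijq jhqa hil
Hunk 4: at line 7 remove [arz,kthrn] add [aqmij] -> 12 lines: gnqqs rdbly gyhv elzwl mxxf vtfr hhbw aqmij okck hcijq jhqa hil
Hunk 5: at line 5 remove [hhbw,aqmij] add [aojnx] -> 11 lines: gnqqs rdbly gyhv elzwl mxxf vtfr aojnx okck hcijq jhqa hil
Hunk 6: at line 7 remove [okck,hcijq,jhqa] add [nqsz,klyf] -> 10 lines: gnqqs rdbly gyhv elzwl mxxf vtfr aojnx nqsz klyf hil
Hunk 7: at line 4 remove [vtfr,aojnx] add [fbn,suqw,jhw] -> 11 lines: gnqqs rdbly gyhv elzwl mxxf fbn suqw jhw nqsz klyf hil
Final line count: 11

Answer: 11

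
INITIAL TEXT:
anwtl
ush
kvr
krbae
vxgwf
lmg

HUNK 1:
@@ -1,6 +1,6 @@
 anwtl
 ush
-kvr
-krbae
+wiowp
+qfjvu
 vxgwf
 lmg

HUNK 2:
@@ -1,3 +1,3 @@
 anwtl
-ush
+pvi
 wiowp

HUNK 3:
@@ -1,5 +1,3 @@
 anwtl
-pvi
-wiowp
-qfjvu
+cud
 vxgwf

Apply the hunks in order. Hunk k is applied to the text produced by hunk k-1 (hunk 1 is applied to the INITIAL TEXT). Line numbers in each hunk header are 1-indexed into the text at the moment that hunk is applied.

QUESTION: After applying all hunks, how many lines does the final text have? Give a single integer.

Hunk 1: at line 1 remove [kvr,krbae] add [wiowp,qfjvu] -> 6 lines: anwtl ush wiowp qfjvu vxgwf lmg
Hunk 2: at line 1 remove [ush] add [pvi] -> 6 lines: anwtl pvi wiowp qfjvu vxgwf lmg
Hunk 3: at line 1 remove [pvi,wiowp,qfjvu] add [cud] -> 4 lines: anwtl cud vxgwf lmg
Final line count: 4

Answer: 4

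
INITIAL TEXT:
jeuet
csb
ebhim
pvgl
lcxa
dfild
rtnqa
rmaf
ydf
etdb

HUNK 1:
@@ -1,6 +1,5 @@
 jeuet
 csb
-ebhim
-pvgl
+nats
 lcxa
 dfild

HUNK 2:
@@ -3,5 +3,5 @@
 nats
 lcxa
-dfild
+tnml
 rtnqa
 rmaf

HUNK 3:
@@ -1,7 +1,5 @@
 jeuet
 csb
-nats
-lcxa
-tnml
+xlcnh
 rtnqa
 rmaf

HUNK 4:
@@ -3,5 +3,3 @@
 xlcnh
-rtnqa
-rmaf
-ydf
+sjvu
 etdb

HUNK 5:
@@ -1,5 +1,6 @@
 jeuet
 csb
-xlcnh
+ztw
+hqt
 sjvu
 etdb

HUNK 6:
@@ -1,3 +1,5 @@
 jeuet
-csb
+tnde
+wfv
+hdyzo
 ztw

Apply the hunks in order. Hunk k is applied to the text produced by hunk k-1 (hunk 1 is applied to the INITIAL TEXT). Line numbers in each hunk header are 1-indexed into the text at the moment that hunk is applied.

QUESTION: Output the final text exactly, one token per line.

Hunk 1: at line 1 remove [ebhim,pvgl] add [nats] -> 9 lines: jeuet csb nats lcxa dfild rtnqa rmaf ydf etdb
Hunk 2: at line 3 remove [dfild] add [tnml] -> 9 lines: jeuet csb nats lcxa tnml rtnqa rmaf ydf etdb
Hunk 3: at line 1 remove [nats,lcxa,tnml] add [xlcnh] -> 7 lines: jeuet csb xlcnh rtnqa rmaf ydf etdb
Hunk 4: at line 3 remove [rtnqa,rmaf,ydf] add [sjvu] -> 5 lines: jeuet csb xlcnh sjvu etdb
Hunk 5: at line 1 remove [xlcnh] add [ztw,hqt] -> 6 lines: jeuet csb ztw hqt sjvu etdb
Hunk 6: at line 1 remove [csb] add [tnde,wfv,hdyzo] -> 8 lines: jeuet tnde wfv hdyzo ztw hqt sjvu etdb

Answer: jeuet
tnde
wfv
hdyzo
ztw
hqt
sjvu
etdb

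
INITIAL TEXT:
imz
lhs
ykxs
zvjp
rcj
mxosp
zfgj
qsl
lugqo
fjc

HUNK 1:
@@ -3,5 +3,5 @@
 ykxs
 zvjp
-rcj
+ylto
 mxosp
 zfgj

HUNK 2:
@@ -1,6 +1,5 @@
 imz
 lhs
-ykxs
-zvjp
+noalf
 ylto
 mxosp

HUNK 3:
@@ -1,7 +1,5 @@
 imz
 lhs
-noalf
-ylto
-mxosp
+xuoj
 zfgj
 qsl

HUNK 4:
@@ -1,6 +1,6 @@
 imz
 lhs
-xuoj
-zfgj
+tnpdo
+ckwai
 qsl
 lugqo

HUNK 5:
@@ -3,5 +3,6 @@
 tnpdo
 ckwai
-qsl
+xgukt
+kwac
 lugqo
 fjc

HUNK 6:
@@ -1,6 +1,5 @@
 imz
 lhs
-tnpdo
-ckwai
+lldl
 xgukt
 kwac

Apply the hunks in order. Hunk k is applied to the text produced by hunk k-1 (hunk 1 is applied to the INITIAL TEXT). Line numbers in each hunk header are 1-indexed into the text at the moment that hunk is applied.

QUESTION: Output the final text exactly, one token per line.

Answer: imz
lhs
lldl
xgukt
kwac
lugqo
fjc

Derivation:
Hunk 1: at line 3 remove [rcj] add [ylto] -> 10 lines: imz lhs ykxs zvjp ylto mxosp zfgj qsl lugqo fjc
Hunk 2: at line 1 remove [ykxs,zvjp] add [noalf] -> 9 lines: imz lhs noalf ylto mxosp zfgj qsl lugqo fjc
Hunk 3: at line 1 remove [noalf,ylto,mxosp] add [xuoj] -> 7 lines: imz lhs xuoj zfgj qsl lugqo fjc
Hunk 4: at line 1 remove [xuoj,zfgj] add [tnpdo,ckwai] -> 7 lines: imz lhs tnpdo ckwai qsl lugqo fjc
Hunk 5: at line 3 remove [qsl] add [xgukt,kwac] -> 8 lines: imz lhs tnpdo ckwai xgukt kwac lugqo fjc
Hunk 6: at line 1 remove [tnpdo,ckwai] add [lldl] -> 7 lines: imz lhs lldl xgukt kwac lugqo fjc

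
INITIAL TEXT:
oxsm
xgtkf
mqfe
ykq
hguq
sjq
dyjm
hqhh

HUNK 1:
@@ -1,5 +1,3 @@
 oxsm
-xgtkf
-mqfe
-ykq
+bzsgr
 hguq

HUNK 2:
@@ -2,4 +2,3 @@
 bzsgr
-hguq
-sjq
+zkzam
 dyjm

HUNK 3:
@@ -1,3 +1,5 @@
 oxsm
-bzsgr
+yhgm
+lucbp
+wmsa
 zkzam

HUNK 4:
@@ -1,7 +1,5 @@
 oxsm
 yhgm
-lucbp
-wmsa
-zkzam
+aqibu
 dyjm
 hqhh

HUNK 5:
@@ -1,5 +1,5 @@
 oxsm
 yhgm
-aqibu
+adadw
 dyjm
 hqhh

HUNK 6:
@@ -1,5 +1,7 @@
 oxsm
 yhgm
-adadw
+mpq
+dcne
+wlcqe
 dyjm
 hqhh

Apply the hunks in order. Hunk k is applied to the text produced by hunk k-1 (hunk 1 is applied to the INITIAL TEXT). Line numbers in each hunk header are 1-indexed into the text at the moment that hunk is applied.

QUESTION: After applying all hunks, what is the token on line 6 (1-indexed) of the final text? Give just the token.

Answer: dyjm

Derivation:
Hunk 1: at line 1 remove [xgtkf,mqfe,ykq] add [bzsgr] -> 6 lines: oxsm bzsgr hguq sjq dyjm hqhh
Hunk 2: at line 2 remove [hguq,sjq] add [zkzam] -> 5 lines: oxsm bzsgr zkzam dyjm hqhh
Hunk 3: at line 1 remove [bzsgr] add [yhgm,lucbp,wmsa] -> 7 lines: oxsm yhgm lucbp wmsa zkzam dyjm hqhh
Hunk 4: at line 1 remove [lucbp,wmsa,zkzam] add [aqibu] -> 5 lines: oxsm yhgm aqibu dyjm hqhh
Hunk 5: at line 1 remove [aqibu] add [adadw] -> 5 lines: oxsm yhgm adadw dyjm hqhh
Hunk 6: at line 1 remove [adadw] add [mpq,dcne,wlcqe] -> 7 lines: oxsm yhgm mpq dcne wlcqe dyjm hqhh
Final line 6: dyjm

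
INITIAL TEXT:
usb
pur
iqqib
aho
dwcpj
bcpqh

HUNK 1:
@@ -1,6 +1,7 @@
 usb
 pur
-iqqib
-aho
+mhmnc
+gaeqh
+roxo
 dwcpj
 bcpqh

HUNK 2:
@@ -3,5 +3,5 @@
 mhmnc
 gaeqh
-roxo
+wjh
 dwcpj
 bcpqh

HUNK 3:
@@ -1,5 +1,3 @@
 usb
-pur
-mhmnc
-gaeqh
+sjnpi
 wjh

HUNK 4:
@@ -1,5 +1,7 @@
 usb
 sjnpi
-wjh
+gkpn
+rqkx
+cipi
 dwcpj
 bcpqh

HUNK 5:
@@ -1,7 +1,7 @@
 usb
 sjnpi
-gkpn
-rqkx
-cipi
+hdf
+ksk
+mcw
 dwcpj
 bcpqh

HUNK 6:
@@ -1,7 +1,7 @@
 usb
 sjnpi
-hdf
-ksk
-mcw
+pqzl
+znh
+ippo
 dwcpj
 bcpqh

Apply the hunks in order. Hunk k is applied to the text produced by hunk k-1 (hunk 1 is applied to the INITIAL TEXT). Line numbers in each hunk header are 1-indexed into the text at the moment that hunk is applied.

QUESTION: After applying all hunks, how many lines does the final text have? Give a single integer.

Hunk 1: at line 1 remove [iqqib,aho] add [mhmnc,gaeqh,roxo] -> 7 lines: usb pur mhmnc gaeqh roxo dwcpj bcpqh
Hunk 2: at line 3 remove [roxo] add [wjh] -> 7 lines: usb pur mhmnc gaeqh wjh dwcpj bcpqh
Hunk 3: at line 1 remove [pur,mhmnc,gaeqh] add [sjnpi] -> 5 lines: usb sjnpi wjh dwcpj bcpqh
Hunk 4: at line 1 remove [wjh] add [gkpn,rqkx,cipi] -> 7 lines: usb sjnpi gkpn rqkx cipi dwcpj bcpqh
Hunk 5: at line 1 remove [gkpn,rqkx,cipi] add [hdf,ksk,mcw] -> 7 lines: usb sjnpi hdf ksk mcw dwcpj bcpqh
Hunk 6: at line 1 remove [hdf,ksk,mcw] add [pqzl,znh,ippo] -> 7 lines: usb sjnpi pqzl znh ippo dwcpj bcpqh
Final line count: 7

Answer: 7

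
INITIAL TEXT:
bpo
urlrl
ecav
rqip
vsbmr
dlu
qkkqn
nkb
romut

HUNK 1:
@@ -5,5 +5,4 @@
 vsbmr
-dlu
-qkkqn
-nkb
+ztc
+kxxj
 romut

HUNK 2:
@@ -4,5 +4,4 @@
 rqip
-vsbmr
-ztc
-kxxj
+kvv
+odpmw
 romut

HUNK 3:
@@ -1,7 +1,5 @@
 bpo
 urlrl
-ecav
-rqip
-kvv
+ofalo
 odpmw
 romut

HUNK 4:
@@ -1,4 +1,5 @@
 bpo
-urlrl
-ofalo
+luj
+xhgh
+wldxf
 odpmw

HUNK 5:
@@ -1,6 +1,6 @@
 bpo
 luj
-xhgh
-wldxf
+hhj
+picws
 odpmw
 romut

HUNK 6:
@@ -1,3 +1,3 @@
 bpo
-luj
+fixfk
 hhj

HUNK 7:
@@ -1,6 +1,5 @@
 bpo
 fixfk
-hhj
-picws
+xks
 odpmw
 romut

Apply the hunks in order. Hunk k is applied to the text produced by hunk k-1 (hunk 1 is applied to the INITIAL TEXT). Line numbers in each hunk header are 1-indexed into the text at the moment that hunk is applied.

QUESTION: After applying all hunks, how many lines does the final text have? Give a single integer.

Answer: 5

Derivation:
Hunk 1: at line 5 remove [dlu,qkkqn,nkb] add [ztc,kxxj] -> 8 lines: bpo urlrl ecav rqip vsbmr ztc kxxj romut
Hunk 2: at line 4 remove [vsbmr,ztc,kxxj] add [kvv,odpmw] -> 7 lines: bpo urlrl ecav rqip kvv odpmw romut
Hunk 3: at line 1 remove [ecav,rqip,kvv] add [ofalo] -> 5 lines: bpo urlrl ofalo odpmw romut
Hunk 4: at line 1 remove [urlrl,ofalo] add [luj,xhgh,wldxf] -> 6 lines: bpo luj xhgh wldxf odpmw romut
Hunk 5: at line 1 remove [xhgh,wldxf] add [hhj,picws] -> 6 lines: bpo luj hhj picws odpmw romut
Hunk 6: at line 1 remove [luj] add [fixfk] -> 6 lines: bpo fixfk hhj picws odpmw romut
Hunk 7: at line 1 remove [hhj,picws] add [xks] -> 5 lines: bpo fixfk xks odpmw romut
Final line count: 5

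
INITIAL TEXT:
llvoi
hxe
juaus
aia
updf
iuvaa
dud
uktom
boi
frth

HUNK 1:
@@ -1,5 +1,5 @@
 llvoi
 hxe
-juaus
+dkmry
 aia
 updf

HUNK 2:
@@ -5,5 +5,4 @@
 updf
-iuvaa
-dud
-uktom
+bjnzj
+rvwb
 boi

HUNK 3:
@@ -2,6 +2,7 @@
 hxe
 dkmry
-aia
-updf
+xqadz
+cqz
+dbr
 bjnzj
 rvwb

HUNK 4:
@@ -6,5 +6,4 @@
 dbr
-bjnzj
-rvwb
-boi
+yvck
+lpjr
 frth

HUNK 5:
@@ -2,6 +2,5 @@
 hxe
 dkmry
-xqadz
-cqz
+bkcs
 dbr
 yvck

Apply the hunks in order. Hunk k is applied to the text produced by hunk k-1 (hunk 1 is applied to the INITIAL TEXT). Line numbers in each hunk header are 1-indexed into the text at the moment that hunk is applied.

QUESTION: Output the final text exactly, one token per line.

Hunk 1: at line 1 remove [juaus] add [dkmry] -> 10 lines: llvoi hxe dkmry aia updf iuvaa dud uktom boi frth
Hunk 2: at line 5 remove [iuvaa,dud,uktom] add [bjnzj,rvwb] -> 9 lines: llvoi hxe dkmry aia updf bjnzj rvwb boi frth
Hunk 3: at line 2 remove [aia,updf] add [xqadz,cqz,dbr] -> 10 lines: llvoi hxe dkmry xqadz cqz dbr bjnzj rvwb boi frth
Hunk 4: at line 6 remove [bjnzj,rvwb,boi] add [yvck,lpjr] -> 9 lines: llvoi hxe dkmry xqadz cqz dbr yvck lpjr frth
Hunk 5: at line 2 remove [xqadz,cqz] add [bkcs] -> 8 lines: llvoi hxe dkmry bkcs dbr yvck lpjr frth

Answer: llvoi
hxe
dkmry
bkcs
dbr
yvck
lpjr
frth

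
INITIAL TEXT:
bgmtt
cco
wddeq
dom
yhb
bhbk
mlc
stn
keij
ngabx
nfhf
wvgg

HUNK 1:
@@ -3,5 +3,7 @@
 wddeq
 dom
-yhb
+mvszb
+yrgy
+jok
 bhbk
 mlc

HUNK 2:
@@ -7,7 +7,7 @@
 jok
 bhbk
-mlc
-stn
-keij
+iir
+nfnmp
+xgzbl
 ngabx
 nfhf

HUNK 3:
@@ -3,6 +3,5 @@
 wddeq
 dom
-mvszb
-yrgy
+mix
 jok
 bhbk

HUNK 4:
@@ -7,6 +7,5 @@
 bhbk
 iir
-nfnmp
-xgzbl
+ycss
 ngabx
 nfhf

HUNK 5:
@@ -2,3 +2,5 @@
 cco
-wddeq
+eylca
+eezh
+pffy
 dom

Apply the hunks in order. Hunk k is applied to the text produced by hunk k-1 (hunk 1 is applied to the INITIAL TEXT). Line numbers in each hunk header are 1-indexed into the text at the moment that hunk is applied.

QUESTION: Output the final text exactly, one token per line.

Answer: bgmtt
cco
eylca
eezh
pffy
dom
mix
jok
bhbk
iir
ycss
ngabx
nfhf
wvgg

Derivation:
Hunk 1: at line 3 remove [yhb] add [mvszb,yrgy,jok] -> 14 lines: bgmtt cco wddeq dom mvszb yrgy jok bhbk mlc stn keij ngabx nfhf wvgg
Hunk 2: at line 7 remove [mlc,stn,keij] add [iir,nfnmp,xgzbl] -> 14 lines: bgmtt cco wddeq dom mvszb yrgy jok bhbk iir nfnmp xgzbl ngabx nfhf wvgg
Hunk 3: at line 3 remove [mvszb,yrgy] add [mix] -> 13 lines: bgmtt cco wddeq dom mix jok bhbk iir nfnmp xgzbl ngabx nfhf wvgg
Hunk 4: at line 7 remove [nfnmp,xgzbl] add [ycss] -> 12 lines: bgmtt cco wddeq dom mix jok bhbk iir ycss ngabx nfhf wvgg
Hunk 5: at line 2 remove [wddeq] add [eylca,eezh,pffy] -> 14 lines: bgmtt cco eylca eezh pffy dom mix jok bhbk iir ycss ngabx nfhf wvgg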